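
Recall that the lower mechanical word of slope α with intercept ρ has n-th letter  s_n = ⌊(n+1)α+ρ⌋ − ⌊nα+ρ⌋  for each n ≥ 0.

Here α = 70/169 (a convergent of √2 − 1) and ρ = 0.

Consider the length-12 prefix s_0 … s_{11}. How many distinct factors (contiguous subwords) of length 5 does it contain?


5

t_n = ⌊(n·70)/169⌋ for n = 0 … 12:
  n=0…9: ⌊0/169⌋=0 ⌊70/169⌋=0 ⌊140/169⌋=0 ⌊210/169⌋=1 ⌊280/169⌋=1 ⌊350/169⌋=2 ⌊420/169⌋=2 ⌊490/169⌋=2 ⌊560/169⌋=3 ⌊630/169⌋=3
  n=10…12: ⌊700/169⌋=4 ⌊770/169⌋=4 ⌊840/169⌋=4
s_n = t_(n+1) − t_n for n = 0 … 11 gives
prefix = 001010010100
slide a length-5 window over [0..4] … [7..11] (8 windows); first occurrence of each distinct factor:
  [  0..  4] 00101
  [  1..  5] 01010
  [  2..  6] 10100
  [  3..  7] 01001
  [  4..  8] 10010
  (the other 3 windows repeat one of these)
distinct factors: {00101, 01001, 01010, 10010, 10100}
count = 5  (Sturmian bound for length 5 is 6)


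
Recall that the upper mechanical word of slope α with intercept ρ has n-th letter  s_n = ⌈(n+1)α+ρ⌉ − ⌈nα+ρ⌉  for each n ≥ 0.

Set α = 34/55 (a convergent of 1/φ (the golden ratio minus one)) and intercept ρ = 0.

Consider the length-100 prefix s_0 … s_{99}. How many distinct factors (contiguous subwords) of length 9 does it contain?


t_n = ⌈(n·34)/55⌉ for n = 0 … 100:
  n=0…9: ⌈0/55⌉=0 ⌈34/55⌉=1 ⌈68/55⌉=2 ⌈102/55⌉=2 ⌈136/55⌉=3 ⌈170/55⌉=4 ⌈204/55⌉=4 ⌈238/55⌉=5 ⌈272/55⌉=5 ⌈306/55⌉=6
  n=10…19: ⌈340/55⌉=7 ⌈374/55⌉=7 ⌈408/55⌉=8 ⌈442/55⌉=9 ⌈476/55⌉=9 ⌈510/55⌉=10 ⌈544/55⌉=10 ⌈578/55⌉=11 ⌈612/55⌉=12 ⌈646/55⌉=12
  n=20…29: ⌈680/55⌉=13 ⌈714/55⌉=13 ⌈748/55⌉=14 ⌈782/55⌉=15 ⌈816/55⌉=15 ⌈850/55⌉=16 ⌈884/55⌉=17 ⌈918/55⌉=17 ⌈952/55⌉=18 ⌈986/55⌉=18
  n=30…39: ⌈1020/55⌉=19 ⌈1054/55⌉=20 ⌈1088/55⌉=20 ⌈1122/55⌉=21 ⌈1156/55⌉=22 ⌈1190/55⌉=22 ⌈1224/55⌉=23 ⌈1258/55⌉=23 ⌈1292/55⌉=24 ⌈1326/55⌉=25
  n=40…49: ⌈1360/55⌉=25 ⌈1394/55⌉=26 ⌈1428/55⌉=26 ⌈1462/55⌉=27 ⌈1496/55⌉=28 ⌈1530/55⌉=28 ⌈1564/55⌉=29 ⌈1598/55⌉=30 ⌈1632/55⌉=30 ⌈1666/55⌉=31
  n=50…59: ⌈1700/55⌉=31 ⌈1734/55⌉=32 ⌈1768/55⌉=33 ⌈1802/55⌉=33 ⌈1836/55⌉=34 ⌈1870/55⌉=34 ⌈1904/55⌉=35 ⌈1938/55⌉=36 ⌈1972/55⌉=36 ⌈2006/55⌉=37
  n=60…69: ⌈2040/55⌉=38 ⌈2074/55⌉=38 ⌈2108/55⌉=39 ⌈2142/55⌉=39 ⌈2176/55⌉=40 ⌈2210/55⌉=41 ⌈2244/55⌉=41 ⌈2278/55⌉=42 ⌈2312/55⌉=43 ⌈2346/55⌉=43
  n=70…79: ⌈2380/55⌉=44 ⌈2414/55⌉=44 ⌈2448/55⌉=45 ⌈2482/55⌉=46 ⌈2516/55⌉=46 ⌈2550/55⌉=47 ⌈2584/55⌉=47 ⌈2618/55⌉=48 ⌈2652/55⌉=49 ⌈2686/55⌉=49
  n=80…89: ⌈2720/55⌉=50 ⌈2754/55⌉=51 ⌈2788/55⌉=51 ⌈2822/55⌉=52 ⌈2856/55⌉=52 ⌈2890/55⌉=53 ⌈2924/55⌉=54 ⌈2958/55⌉=54 ⌈2992/55⌉=55 ⌈3026/55⌉=56
  n=90…99: ⌈3060/55⌉=56 ⌈3094/55⌉=57 ⌈3128/55⌉=57 ⌈3162/55⌉=58 ⌈3196/55⌉=59 ⌈3230/55⌉=59 ⌈3264/55⌉=60 ⌈3298/55⌉=60 ⌈3332/55⌉=61 ⌈3366/55⌉=62
  n=100: ⌈3400/55⌉=62
s_n = t_(n+1) − t_n for n = 0 … 99 gives
prefix = 1101101011011010110101101101011011010110101101101011010110110101101101011010110110101101101011010110
slide a length-9 window over [0..8] … [91..99] (92 windows); first occurrence of each distinct factor:
  [  0..  8] 110110101
  [  1..  9] 101101011
  [  2.. 10] 011010110
  [  3.. 11] 110101101
  [  4.. 12] 101011011
  [  5.. 13] 010110110
  [  6.. 14] 101101101
  [  7.. 15] 011011010
  [ 12.. 20] 101011010
  [ 13.. 21] 010110101
  (the other 82 windows repeat one of these)
distinct factors: {010110101, 010110110, 011010110, 011011010, 101011010, 101011011, 101101011, 101101101, 110101101, 110110101}
count = 10  (Sturmian bound for length 9 is 10)

10


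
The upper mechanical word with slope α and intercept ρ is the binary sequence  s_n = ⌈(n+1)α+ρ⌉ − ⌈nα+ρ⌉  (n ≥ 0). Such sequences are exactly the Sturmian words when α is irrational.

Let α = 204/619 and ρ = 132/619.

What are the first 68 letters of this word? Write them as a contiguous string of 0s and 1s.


n=0: ⌈(1·204+132)/619⌉ − ⌈(0·204+132)/619⌉ = ⌈336/619⌉ − ⌈132/619⌉ = 1 − 1 = 0
n=1: ⌈(2·204+132)/619⌉ − ⌈(1·204+132)/619⌉ = ⌈540/619⌉ − ⌈336/619⌉ = 1 − 1 = 0
n=2: ⌈(3·204+132)/619⌉ − ⌈(2·204+132)/619⌉ = ⌈744/619⌉ − ⌈540/619⌉ = 2 − 1 = 1
n=3: ⌈(4·204+132)/619⌉ − ⌈(3·204+132)/619⌉ = ⌈948/619⌉ − ⌈744/619⌉ = 2 − 2 = 0
n=4: ⌈(5·204+132)/619⌉ − ⌈(4·204+132)/619⌉ = ⌈1152/619⌉ − ⌈948/619⌉ = 2 − 2 = 0
n=5: ⌈(6·204+132)/619⌉ − ⌈(5·204+132)/619⌉ = ⌈1356/619⌉ − ⌈1152/619⌉ = 3 − 2 = 1
n=6: ⌈(7·204+132)/619⌉ − ⌈(6·204+132)/619⌉ = ⌈1560/619⌉ − ⌈1356/619⌉ = 3 − 3 = 0
n=7: ⌈(8·204+132)/619⌉ − ⌈(7·204+132)/619⌉ = ⌈1764/619⌉ − ⌈1560/619⌉ = 3 − 3 = 0
n=8: ⌈(9·204+132)/619⌉ − ⌈(8·204+132)/619⌉ = ⌈1968/619⌉ − ⌈1764/619⌉ = 4 − 3 = 1
n=9: ⌈(10·204+132)/619⌉ − ⌈(9·204+132)/619⌉ = ⌈2172/619⌉ − ⌈1968/619⌉ = 4 − 4 = 0
n=10: ⌈(11·204+132)/619⌉ − ⌈(10·204+132)/619⌉ = ⌈2376/619⌉ − ⌈2172/619⌉ = 4 − 4 = 0
n=11: ⌈(12·204+132)/619⌉ − ⌈(11·204+132)/619⌉ = ⌈2580/619⌉ − ⌈2376/619⌉ = 5 − 4 = 1
n=12: ⌈(13·204+132)/619⌉ − ⌈(12·204+132)/619⌉ = ⌈2784/619⌉ − ⌈2580/619⌉ = 5 − 5 = 0
n=13: ⌈(14·204+132)/619⌉ − ⌈(13·204+132)/619⌉ = ⌈2988/619⌉ − ⌈2784/619⌉ = 5 − 5 = 0
n=14: ⌈(15·204+132)/619⌉ − ⌈(14·204+132)/619⌉ = ⌈3192/619⌉ − ⌈2988/619⌉ = 6 − 5 = 1
n=15: ⌈(16·204+132)/619⌉ − ⌈(15·204+132)/619⌉ = ⌈3396/619⌉ − ⌈3192/619⌉ = 6 − 6 = 0
n=16: ⌈(17·204+132)/619⌉ − ⌈(16·204+132)/619⌉ = ⌈3600/619⌉ − ⌈3396/619⌉ = 6 − 6 = 0
n=17: ⌈(18·204+132)/619⌉ − ⌈(17·204+132)/619⌉ = ⌈3804/619⌉ − ⌈3600/619⌉ = 7 − 6 = 1
n=18: ⌈(19·204+132)/619⌉ − ⌈(18·204+132)/619⌉ = ⌈4008/619⌉ − ⌈3804/619⌉ = 7 − 7 = 0
n=19: ⌈(20·204+132)/619⌉ − ⌈(19·204+132)/619⌉ = ⌈4212/619⌉ − ⌈4008/619⌉ = 7 − 7 = 0
n=20: ⌈(21·204+132)/619⌉ − ⌈(20·204+132)/619⌉ = ⌈4416/619⌉ − ⌈4212/619⌉ = 8 − 7 = 1
n=21: ⌈(22·204+132)/619⌉ − ⌈(21·204+132)/619⌉ = ⌈4620/619⌉ − ⌈4416/619⌉ = 8 − 8 = 0
n=22: ⌈(23·204+132)/619⌉ − ⌈(22·204+132)/619⌉ = ⌈4824/619⌉ − ⌈4620/619⌉ = 8 − 8 = 0
n=23: ⌈(24·204+132)/619⌉ − ⌈(23·204+132)/619⌉ = ⌈5028/619⌉ − ⌈4824/619⌉ = 9 − 8 = 1
n=24: ⌈(25·204+132)/619⌉ − ⌈(24·204+132)/619⌉ = ⌈5232/619⌉ − ⌈5028/619⌉ = 9 − 9 = 0
n=25: ⌈(26·204+132)/619⌉ − ⌈(25·204+132)/619⌉ = ⌈5436/619⌉ − ⌈5232/619⌉ = 9 − 9 = 0
n=26: ⌈(27·204+132)/619⌉ − ⌈(26·204+132)/619⌉ = ⌈5640/619⌉ − ⌈5436/619⌉ = 10 − 9 = 1
n=27: ⌈(28·204+132)/619⌉ − ⌈(27·204+132)/619⌉ = ⌈5844/619⌉ − ⌈5640/619⌉ = 10 − 10 = 0
n=28: ⌈(29·204+132)/619⌉ − ⌈(28·204+132)/619⌉ = ⌈6048/619⌉ − ⌈5844/619⌉ = 10 − 10 = 0
n=29: ⌈(30·204+132)/619⌉ − ⌈(29·204+132)/619⌉ = ⌈6252/619⌉ − ⌈6048/619⌉ = 11 − 10 = 1
n=30: ⌈(31·204+132)/619⌉ − ⌈(30·204+132)/619⌉ = ⌈6456/619⌉ − ⌈6252/619⌉ = 11 − 11 = 0
n=31: ⌈(32·204+132)/619⌉ − ⌈(31·204+132)/619⌉ = ⌈6660/619⌉ − ⌈6456/619⌉ = 11 − 11 = 0
n=32: ⌈(33·204+132)/619⌉ − ⌈(32·204+132)/619⌉ = ⌈6864/619⌉ − ⌈6660/619⌉ = 12 − 11 = 1
n=33: ⌈(34·204+132)/619⌉ − ⌈(33·204+132)/619⌉ = ⌈7068/619⌉ − ⌈6864/619⌉ = 12 − 12 = 0
n=34: ⌈(35·204+132)/619⌉ − ⌈(34·204+132)/619⌉ = ⌈7272/619⌉ − ⌈7068/619⌉ = 12 − 12 = 0
n=35: ⌈(36·204+132)/619⌉ − ⌈(35·204+132)/619⌉ = ⌈7476/619⌉ − ⌈7272/619⌉ = 13 − 12 = 1
n=36: ⌈(37·204+132)/619⌉ − ⌈(36·204+132)/619⌉ = ⌈7680/619⌉ − ⌈7476/619⌉ = 13 − 13 = 0
n=37: ⌈(38·204+132)/619⌉ − ⌈(37·204+132)/619⌉ = ⌈7884/619⌉ − ⌈7680/619⌉ = 13 − 13 = 0
n=38: ⌈(39·204+132)/619⌉ − ⌈(38·204+132)/619⌉ = ⌈8088/619⌉ − ⌈7884/619⌉ = 14 − 13 = 1
n=39: ⌈(40·204+132)/619⌉ − ⌈(39·204+132)/619⌉ = ⌈8292/619⌉ − ⌈8088/619⌉ = 14 − 14 = 0
n=40: ⌈(41·204+132)/619⌉ − ⌈(40·204+132)/619⌉ = ⌈8496/619⌉ − ⌈8292/619⌉ = 14 − 14 = 0
n=41: ⌈(42·204+132)/619⌉ − ⌈(41·204+132)/619⌉ = ⌈8700/619⌉ − ⌈8496/619⌉ = 15 − 14 = 1
n=42: ⌈(43·204+132)/619⌉ − ⌈(42·204+132)/619⌉ = ⌈8904/619⌉ − ⌈8700/619⌉ = 15 − 15 = 0
n=43: ⌈(44·204+132)/619⌉ − ⌈(43·204+132)/619⌉ = ⌈9108/619⌉ − ⌈8904/619⌉ = 15 − 15 = 0
n=44: ⌈(45·204+132)/619⌉ − ⌈(44·204+132)/619⌉ = ⌈9312/619⌉ − ⌈9108/619⌉ = 16 − 15 = 1
n=45: ⌈(46·204+132)/619⌉ − ⌈(45·204+132)/619⌉ = ⌈9516/619⌉ − ⌈9312/619⌉ = 16 − 16 = 0
n=46: ⌈(47·204+132)/619⌉ − ⌈(46·204+132)/619⌉ = ⌈9720/619⌉ − ⌈9516/619⌉ = 16 − 16 = 0
n=47: ⌈(48·204+132)/619⌉ − ⌈(47·204+132)/619⌉ = ⌈9924/619⌉ − ⌈9720/619⌉ = 17 − 16 = 1
n=48: ⌈(49·204+132)/619⌉ − ⌈(48·204+132)/619⌉ = ⌈10128/619⌉ − ⌈9924/619⌉ = 17 − 17 = 0
n=49: ⌈(50·204+132)/619⌉ − ⌈(49·204+132)/619⌉ = ⌈10332/619⌉ − ⌈10128/619⌉ = 17 − 17 = 0
n=50: ⌈(51·204+132)/619⌉ − ⌈(50·204+132)/619⌉ = ⌈10536/619⌉ − ⌈10332/619⌉ = 18 − 17 = 1
n=51: ⌈(52·204+132)/619⌉ − ⌈(51·204+132)/619⌉ = ⌈10740/619⌉ − ⌈10536/619⌉ = 18 − 18 = 0
n=52: ⌈(53·204+132)/619⌉ − ⌈(52·204+132)/619⌉ = ⌈10944/619⌉ − ⌈10740/619⌉ = 18 − 18 = 0
n=53: ⌈(54·204+132)/619⌉ − ⌈(53·204+132)/619⌉ = ⌈11148/619⌉ − ⌈10944/619⌉ = 19 − 18 = 1
n=54: ⌈(55·204+132)/619⌉ − ⌈(54·204+132)/619⌉ = ⌈11352/619⌉ − ⌈11148/619⌉ = 19 − 19 = 0
n=55: ⌈(56·204+132)/619⌉ − ⌈(55·204+132)/619⌉ = ⌈11556/619⌉ − ⌈11352/619⌉ = 19 − 19 = 0
n=56: ⌈(57·204+132)/619⌉ − ⌈(56·204+132)/619⌉ = ⌈11760/619⌉ − ⌈11556/619⌉ = 19 − 19 = 0
n=57: ⌈(58·204+132)/619⌉ − ⌈(57·204+132)/619⌉ = ⌈11964/619⌉ − ⌈11760/619⌉ = 20 − 19 = 1
n=58: ⌈(59·204+132)/619⌉ − ⌈(58·204+132)/619⌉ = ⌈12168/619⌉ − ⌈11964/619⌉ = 20 − 20 = 0
n=59: ⌈(60·204+132)/619⌉ − ⌈(59·204+132)/619⌉ = ⌈12372/619⌉ − ⌈12168/619⌉ = 20 − 20 = 0
n=60: ⌈(61·204+132)/619⌉ − ⌈(60·204+132)/619⌉ = ⌈12576/619⌉ − ⌈12372/619⌉ = 21 − 20 = 1
n=61: ⌈(62·204+132)/619⌉ − ⌈(61·204+132)/619⌉ = ⌈12780/619⌉ − ⌈12576/619⌉ = 21 − 21 = 0
n=62: ⌈(63·204+132)/619⌉ − ⌈(62·204+132)/619⌉ = ⌈12984/619⌉ − ⌈12780/619⌉ = 21 − 21 = 0
n=63: ⌈(64·204+132)/619⌉ − ⌈(63·204+132)/619⌉ = ⌈13188/619⌉ − ⌈12984/619⌉ = 22 − 21 = 1
n=64: ⌈(65·204+132)/619⌉ − ⌈(64·204+132)/619⌉ = ⌈13392/619⌉ − ⌈13188/619⌉ = 22 − 22 = 0
n=65: ⌈(66·204+132)/619⌉ − ⌈(65·204+132)/619⌉ = ⌈13596/619⌉ − ⌈13392/619⌉ = 22 − 22 = 0
n=66: ⌈(67·204+132)/619⌉ − ⌈(66·204+132)/619⌉ = ⌈13800/619⌉ − ⌈13596/619⌉ = 23 − 22 = 1
n=67: ⌈(68·204+132)/619⌉ − ⌈(67·204+132)/619⌉ = ⌈14004/619⌉ − ⌈13800/619⌉ = 23 − 23 = 0

00100100100100100100100100100100100100100100100100100100010010010010


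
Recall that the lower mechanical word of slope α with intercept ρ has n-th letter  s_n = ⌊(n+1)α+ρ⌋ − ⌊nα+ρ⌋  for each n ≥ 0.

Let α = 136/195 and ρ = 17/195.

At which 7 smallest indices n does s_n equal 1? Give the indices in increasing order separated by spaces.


1 2 4 5 7 8 9

n=0: ⌊153/195⌋−⌊17/195⌋ = 0−0 = 0
n=1: ⌊289/195⌋−⌊153/195⌋ = 1−0 = 1  ← one
n=2: ⌊425/195⌋−⌊289/195⌋ = 2−1 = 1  ← one
n=3: ⌊561/195⌋−⌊425/195⌋ = 2−2 = 0
n=4: ⌊697/195⌋−⌊561/195⌋ = 3−2 = 1  ← one
n=5: ⌊833/195⌋−⌊697/195⌋ = 4−3 = 1  ← one
n=6: ⌊969/195⌋−⌊833/195⌋ = 4−4 = 0
n=7: ⌊1105/195⌋−⌊969/195⌋ = 5−4 = 1  ← one
n=8: ⌊1241/195⌋−⌊1105/195⌋ = 6−5 = 1  ← one
n=9: ⌊1377/195⌋−⌊1241/195⌋ = 7−6 = 1  ← one
positions of the first 7 ones: 1 2 4 5 7 8 9


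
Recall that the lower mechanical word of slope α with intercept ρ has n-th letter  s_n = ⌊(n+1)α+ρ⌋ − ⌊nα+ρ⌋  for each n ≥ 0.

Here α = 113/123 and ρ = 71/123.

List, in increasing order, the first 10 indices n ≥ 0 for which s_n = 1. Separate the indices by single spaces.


n=0: ⌊184/123⌋−⌊71/123⌋ = 1−0 = 1  ← one
n=1: ⌊297/123⌋−⌊184/123⌋ = 2−1 = 1  ← one
n=2: ⌊410/123⌋−⌊297/123⌋ = 3−2 = 1  ← one
n=3: ⌊523/123⌋−⌊410/123⌋ = 4−3 = 1  ← one
n=4: ⌊636/123⌋−⌊523/123⌋ = 5−4 = 1  ← one
n=5: ⌊749/123⌋−⌊636/123⌋ = 6−5 = 1  ← one
n=6: ⌊862/123⌋−⌊749/123⌋ = 7−6 = 1  ← one
n=7: ⌊975/123⌋−⌊862/123⌋ = 7−7 = 0
n=8: ⌊1088/123⌋−⌊975/123⌋ = 8−7 = 1  ← one
n=9: ⌊1201/123⌋−⌊1088/123⌋ = 9−8 = 1  ← one
n=10: ⌊1314/123⌋−⌊1201/123⌋ = 10−9 = 1  ← one
positions of the first 10 ones: 0 1 2 3 4 5 6 8 9 10

0 1 2 3 4 5 6 8 9 10


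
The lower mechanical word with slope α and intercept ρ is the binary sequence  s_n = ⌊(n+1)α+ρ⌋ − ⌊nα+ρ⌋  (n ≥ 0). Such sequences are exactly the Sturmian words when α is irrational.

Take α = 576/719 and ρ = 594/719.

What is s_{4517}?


1

(n+1)α + ρ = (4518·576 + 594) / 719 = 2602962/719
nα + ρ     = (4517·576 + 594) / 719 = 2602386/719
⌊2602962/719⌋ = 3620,  ⌊2602386/719⌋ = 3619
s_{4517} = 3620 − 3619 = 1


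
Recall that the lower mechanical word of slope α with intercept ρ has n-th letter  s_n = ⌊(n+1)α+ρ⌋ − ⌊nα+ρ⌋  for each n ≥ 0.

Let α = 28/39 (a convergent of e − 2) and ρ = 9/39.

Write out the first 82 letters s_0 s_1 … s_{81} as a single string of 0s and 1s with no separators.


0111011011101110110111011011101101110110111011011101110110111011011101101110110111

n=0: ⌊(1·28+9)/39⌋ − ⌊(0·28+9)/39⌋ = ⌊37/39⌋ − ⌊9/39⌋ = 0 − 0 = 0
n=1: ⌊(2·28+9)/39⌋ − ⌊(1·28+9)/39⌋ = ⌊65/39⌋ − ⌊37/39⌋ = 1 − 0 = 1
n=2: ⌊(3·28+9)/39⌋ − ⌊(2·28+9)/39⌋ = ⌊93/39⌋ − ⌊65/39⌋ = 2 − 1 = 1
n=3: ⌊(4·28+9)/39⌋ − ⌊(3·28+9)/39⌋ = ⌊121/39⌋ − ⌊93/39⌋ = 3 − 2 = 1
n=4: ⌊(5·28+9)/39⌋ − ⌊(4·28+9)/39⌋ = ⌊149/39⌋ − ⌊121/39⌋ = 3 − 3 = 0
n=5: ⌊(6·28+9)/39⌋ − ⌊(5·28+9)/39⌋ = ⌊177/39⌋ − ⌊149/39⌋ = 4 − 3 = 1
n=6: ⌊(7·28+9)/39⌋ − ⌊(6·28+9)/39⌋ = ⌊205/39⌋ − ⌊177/39⌋ = 5 − 4 = 1
n=7: ⌊(8·28+9)/39⌋ − ⌊(7·28+9)/39⌋ = ⌊233/39⌋ − ⌊205/39⌋ = 5 − 5 = 0
n=8: ⌊(9·28+9)/39⌋ − ⌊(8·28+9)/39⌋ = ⌊261/39⌋ − ⌊233/39⌋ = 6 − 5 = 1
n=9: ⌊(10·28+9)/39⌋ − ⌊(9·28+9)/39⌋ = ⌊289/39⌋ − ⌊261/39⌋ = 7 − 6 = 1
n=10: ⌊(11·28+9)/39⌋ − ⌊(10·28+9)/39⌋ = ⌊317/39⌋ − ⌊289/39⌋ = 8 − 7 = 1
n=11: ⌊(12·28+9)/39⌋ − ⌊(11·28+9)/39⌋ = ⌊345/39⌋ − ⌊317/39⌋ = 8 − 8 = 0
n=12: ⌊(13·28+9)/39⌋ − ⌊(12·28+9)/39⌋ = ⌊373/39⌋ − ⌊345/39⌋ = 9 − 8 = 1
n=13: ⌊(14·28+9)/39⌋ − ⌊(13·28+9)/39⌋ = ⌊401/39⌋ − ⌊373/39⌋ = 10 − 9 = 1
n=14: ⌊(15·28+9)/39⌋ − ⌊(14·28+9)/39⌋ = ⌊429/39⌋ − ⌊401/39⌋ = 11 − 10 = 1
n=15: ⌊(16·28+9)/39⌋ − ⌊(15·28+9)/39⌋ = ⌊457/39⌋ − ⌊429/39⌋ = 11 − 11 = 0
n=16: ⌊(17·28+9)/39⌋ − ⌊(16·28+9)/39⌋ = ⌊485/39⌋ − ⌊457/39⌋ = 12 − 11 = 1
n=17: ⌊(18·28+9)/39⌋ − ⌊(17·28+9)/39⌋ = ⌊513/39⌋ − ⌊485/39⌋ = 13 − 12 = 1
n=18: ⌊(19·28+9)/39⌋ − ⌊(18·28+9)/39⌋ = ⌊541/39⌋ − ⌊513/39⌋ = 13 − 13 = 0
n=19: ⌊(20·28+9)/39⌋ − ⌊(19·28+9)/39⌋ = ⌊569/39⌋ − ⌊541/39⌋ = 14 − 13 = 1
n=20: ⌊(21·28+9)/39⌋ − ⌊(20·28+9)/39⌋ = ⌊597/39⌋ − ⌊569/39⌋ = 15 − 14 = 1
n=21: ⌊(22·28+9)/39⌋ − ⌊(21·28+9)/39⌋ = ⌊625/39⌋ − ⌊597/39⌋ = 16 − 15 = 1
n=22: ⌊(23·28+9)/39⌋ − ⌊(22·28+9)/39⌋ = ⌊653/39⌋ − ⌊625/39⌋ = 16 − 16 = 0
n=23: ⌊(24·28+9)/39⌋ − ⌊(23·28+9)/39⌋ = ⌊681/39⌋ − ⌊653/39⌋ = 17 − 16 = 1
n=24: ⌊(25·28+9)/39⌋ − ⌊(24·28+9)/39⌋ = ⌊709/39⌋ − ⌊681/39⌋ = 18 − 17 = 1
n=25: ⌊(26·28+9)/39⌋ − ⌊(25·28+9)/39⌋ = ⌊737/39⌋ − ⌊709/39⌋ = 18 − 18 = 0
n=26: ⌊(27·28+9)/39⌋ − ⌊(26·28+9)/39⌋ = ⌊765/39⌋ − ⌊737/39⌋ = 19 − 18 = 1
n=27: ⌊(28·28+9)/39⌋ − ⌊(27·28+9)/39⌋ = ⌊793/39⌋ − ⌊765/39⌋ = 20 − 19 = 1
n=28: ⌊(29·28+9)/39⌋ − ⌊(28·28+9)/39⌋ = ⌊821/39⌋ − ⌊793/39⌋ = 21 − 20 = 1
n=29: ⌊(30·28+9)/39⌋ − ⌊(29·28+9)/39⌋ = ⌊849/39⌋ − ⌊821/39⌋ = 21 − 21 = 0
n=30: ⌊(31·28+9)/39⌋ − ⌊(30·28+9)/39⌋ = ⌊877/39⌋ − ⌊849/39⌋ = 22 − 21 = 1
n=31: ⌊(32·28+9)/39⌋ − ⌊(31·28+9)/39⌋ = ⌊905/39⌋ − ⌊877/39⌋ = 23 − 22 = 1
n=32: ⌊(33·28+9)/39⌋ − ⌊(32·28+9)/39⌋ = ⌊933/39⌋ − ⌊905/39⌋ = 23 − 23 = 0
n=33: ⌊(34·28+9)/39⌋ − ⌊(33·28+9)/39⌋ = ⌊961/39⌋ − ⌊933/39⌋ = 24 − 23 = 1
n=34: ⌊(35·28+9)/39⌋ − ⌊(34·28+9)/39⌋ = ⌊989/39⌋ − ⌊961/39⌋ = 25 − 24 = 1
n=35: ⌊(36·28+9)/39⌋ − ⌊(35·28+9)/39⌋ = ⌊1017/39⌋ − ⌊989/39⌋ = 26 − 25 = 1
n=36: ⌊(37·28+9)/39⌋ − ⌊(36·28+9)/39⌋ = ⌊1045/39⌋ − ⌊1017/39⌋ = 26 − 26 = 0
n=37: ⌊(38·28+9)/39⌋ − ⌊(37·28+9)/39⌋ = ⌊1073/39⌋ − ⌊1045/39⌋ = 27 − 26 = 1
n=38: ⌊(39·28+9)/39⌋ − ⌊(38·28+9)/39⌋ = ⌊1101/39⌋ − ⌊1073/39⌋ = 28 − 27 = 1
n=39: ⌊(40·28+9)/39⌋ − ⌊(39·28+9)/39⌋ = ⌊1129/39⌋ − ⌊1101/39⌋ = 28 − 28 = 0
n=40: ⌊(41·28+9)/39⌋ − ⌊(40·28+9)/39⌋ = ⌊1157/39⌋ − ⌊1129/39⌋ = 29 − 28 = 1
n=41: ⌊(42·28+9)/39⌋ − ⌊(41·28+9)/39⌋ = ⌊1185/39⌋ − ⌊1157/39⌋ = 30 − 29 = 1
n=42: ⌊(43·28+9)/39⌋ − ⌊(42·28+9)/39⌋ = ⌊1213/39⌋ − ⌊1185/39⌋ = 31 − 30 = 1
n=43: ⌊(44·28+9)/39⌋ − ⌊(43·28+9)/39⌋ = ⌊1241/39⌋ − ⌊1213/39⌋ = 31 − 31 = 0
n=44: ⌊(45·28+9)/39⌋ − ⌊(44·28+9)/39⌋ = ⌊1269/39⌋ − ⌊1241/39⌋ = 32 − 31 = 1
n=45: ⌊(46·28+9)/39⌋ − ⌊(45·28+9)/39⌋ = ⌊1297/39⌋ − ⌊1269/39⌋ = 33 − 32 = 1
n=46: ⌊(47·28+9)/39⌋ − ⌊(46·28+9)/39⌋ = ⌊1325/39⌋ − ⌊1297/39⌋ = 33 − 33 = 0
n=47: ⌊(48·28+9)/39⌋ − ⌊(47·28+9)/39⌋ = ⌊1353/39⌋ − ⌊1325/39⌋ = 34 − 33 = 1
n=48: ⌊(49·28+9)/39⌋ − ⌊(48·28+9)/39⌋ = ⌊1381/39⌋ − ⌊1353/39⌋ = 35 − 34 = 1
n=49: ⌊(50·28+9)/39⌋ − ⌊(49·28+9)/39⌋ = ⌊1409/39⌋ − ⌊1381/39⌋ = 36 − 35 = 1
n=50: ⌊(51·28+9)/39⌋ − ⌊(50·28+9)/39⌋ = ⌊1437/39⌋ − ⌊1409/39⌋ = 36 − 36 = 0
n=51: ⌊(52·28+9)/39⌋ − ⌊(51·28+9)/39⌋ = ⌊1465/39⌋ − ⌊1437/39⌋ = 37 − 36 = 1
n=52: ⌊(53·28+9)/39⌋ − ⌊(52·28+9)/39⌋ = ⌊1493/39⌋ − ⌊1465/39⌋ = 38 − 37 = 1
n=53: ⌊(54·28+9)/39⌋ − ⌊(53·28+9)/39⌋ = ⌊1521/39⌋ − ⌊1493/39⌋ = 39 − 38 = 1
n=54: ⌊(55·28+9)/39⌋ − ⌊(54·28+9)/39⌋ = ⌊1549/39⌋ − ⌊1521/39⌋ = 39 − 39 = 0
n=55: ⌊(56·28+9)/39⌋ − ⌊(55·28+9)/39⌋ = ⌊1577/39⌋ − ⌊1549/39⌋ = 40 − 39 = 1
n=56: ⌊(57·28+9)/39⌋ − ⌊(56·28+9)/39⌋ = ⌊1605/39⌋ − ⌊1577/39⌋ = 41 − 40 = 1
n=57: ⌊(58·28+9)/39⌋ − ⌊(57·28+9)/39⌋ = ⌊1633/39⌋ − ⌊1605/39⌋ = 41 − 41 = 0
n=58: ⌊(59·28+9)/39⌋ − ⌊(58·28+9)/39⌋ = ⌊1661/39⌋ − ⌊1633/39⌋ = 42 − 41 = 1
n=59: ⌊(60·28+9)/39⌋ − ⌊(59·28+9)/39⌋ = ⌊1689/39⌋ − ⌊1661/39⌋ = 43 − 42 = 1
n=60: ⌊(61·28+9)/39⌋ − ⌊(60·28+9)/39⌋ = ⌊1717/39⌋ − ⌊1689/39⌋ = 44 − 43 = 1
n=61: ⌊(62·28+9)/39⌋ − ⌊(61·28+9)/39⌋ = ⌊1745/39⌋ − ⌊1717/39⌋ = 44 − 44 = 0
n=62: ⌊(63·28+9)/39⌋ − ⌊(62·28+9)/39⌋ = ⌊1773/39⌋ − ⌊1745/39⌋ = 45 − 44 = 1
n=63: ⌊(64·28+9)/39⌋ − ⌊(63·28+9)/39⌋ = ⌊1801/39⌋ − ⌊1773/39⌋ = 46 − 45 = 1
n=64: ⌊(65·28+9)/39⌋ − ⌊(64·28+9)/39⌋ = ⌊1829/39⌋ − ⌊1801/39⌋ = 46 − 46 = 0
n=65: ⌊(66·28+9)/39⌋ − ⌊(65·28+9)/39⌋ = ⌊1857/39⌋ − ⌊1829/39⌋ = 47 − 46 = 1
n=66: ⌊(67·28+9)/39⌋ − ⌊(66·28+9)/39⌋ = ⌊1885/39⌋ − ⌊1857/39⌋ = 48 − 47 = 1
n=67: ⌊(68·28+9)/39⌋ − ⌊(67·28+9)/39⌋ = ⌊1913/39⌋ − ⌊1885/39⌋ = 49 − 48 = 1
n=68: ⌊(69·28+9)/39⌋ − ⌊(68·28+9)/39⌋ = ⌊1941/39⌋ − ⌊1913/39⌋ = 49 − 49 = 0
n=69: ⌊(70·28+9)/39⌋ − ⌊(69·28+9)/39⌋ = ⌊1969/39⌋ − ⌊1941/39⌋ = 50 − 49 = 1
n=70: ⌊(71·28+9)/39⌋ − ⌊(70·28+9)/39⌋ = ⌊1997/39⌋ − ⌊1969/39⌋ = 51 − 50 = 1
n=71: ⌊(72·28+9)/39⌋ − ⌊(71·28+9)/39⌋ = ⌊2025/39⌋ − ⌊1997/39⌋ = 51 − 51 = 0
n=72: ⌊(73·28+9)/39⌋ − ⌊(72·28+9)/39⌋ = ⌊2053/39⌋ − ⌊2025/39⌋ = 52 − 51 = 1
n=73: ⌊(74·28+9)/39⌋ − ⌊(73·28+9)/39⌋ = ⌊2081/39⌋ − ⌊2053/39⌋ = 53 − 52 = 1
n=74: ⌊(75·28+9)/39⌋ − ⌊(74·28+9)/39⌋ = ⌊2109/39⌋ − ⌊2081/39⌋ = 54 − 53 = 1
n=75: ⌊(76·28+9)/39⌋ − ⌊(75·28+9)/39⌋ = ⌊2137/39⌋ − ⌊2109/39⌋ = 54 − 54 = 0
n=76: ⌊(77·28+9)/39⌋ − ⌊(76·28+9)/39⌋ = ⌊2165/39⌋ − ⌊2137/39⌋ = 55 − 54 = 1
n=77: ⌊(78·28+9)/39⌋ − ⌊(77·28+9)/39⌋ = ⌊2193/39⌋ − ⌊2165/39⌋ = 56 − 55 = 1
n=78: ⌊(79·28+9)/39⌋ − ⌊(78·28+9)/39⌋ = ⌊2221/39⌋ − ⌊2193/39⌋ = 56 − 56 = 0
n=79: ⌊(80·28+9)/39⌋ − ⌊(79·28+9)/39⌋ = ⌊2249/39⌋ − ⌊2221/39⌋ = 57 − 56 = 1
n=80: ⌊(81·28+9)/39⌋ − ⌊(80·28+9)/39⌋ = ⌊2277/39⌋ − ⌊2249/39⌋ = 58 − 57 = 1
n=81: ⌊(82·28+9)/39⌋ − ⌊(81·28+9)/39⌋ = ⌊2305/39⌋ − ⌊2277/39⌋ = 59 − 58 = 1


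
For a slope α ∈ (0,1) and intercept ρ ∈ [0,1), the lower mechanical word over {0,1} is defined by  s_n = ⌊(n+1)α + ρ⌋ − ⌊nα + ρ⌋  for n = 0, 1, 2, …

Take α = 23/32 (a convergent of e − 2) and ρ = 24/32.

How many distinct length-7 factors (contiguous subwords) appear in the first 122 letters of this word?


t_n = ⌊(n·23+24)/32⌋ for n = 0 … 122:
  n=0…9: ⌊24/32⌋=0 ⌊47/32⌋=1 ⌊70/32⌋=2 ⌊93/32⌋=2 ⌊116/32⌋=3 ⌊139/32⌋=4 ⌊162/32⌋=5 ⌊185/32⌋=5 ⌊208/32⌋=6 ⌊231/32⌋=7
  n=10…19: ⌊254/32⌋=7 ⌊277/32⌋=8 ⌊300/32⌋=9 ⌊323/32⌋=10 ⌊346/32⌋=10 ⌊369/32⌋=11 ⌊392/32⌋=12 ⌊415/32⌋=12 ⌊438/32⌋=13 ⌊461/32⌋=14
  n=20…29: ⌊484/32⌋=15 ⌊507/32⌋=15 ⌊530/32⌋=16 ⌊553/32⌋=17 ⌊576/32⌋=18 ⌊599/32⌋=18 ⌊622/32⌋=19 ⌊645/32⌋=20 ⌊668/32⌋=20 ⌊691/32⌋=21
  n=30…39: ⌊714/32⌋=22 ⌊737/32⌋=23 ⌊760/32⌋=23 ⌊783/32⌋=24 ⌊806/32⌋=25 ⌊829/32⌋=25 ⌊852/32⌋=26 ⌊875/32⌋=27 ⌊898/32⌋=28 ⌊921/32⌋=28
  n=40…49: ⌊944/32⌋=29 ⌊967/32⌋=30 ⌊990/32⌋=30 ⌊1013/32⌋=31 ⌊1036/32⌋=32 ⌊1059/32⌋=33 ⌊1082/32⌋=33 ⌊1105/32⌋=34 ⌊1128/32⌋=35 ⌊1151/32⌋=35
  n=50…59: ⌊1174/32⌋=36 ⌊1197/32⌋=37 ⌊1220/32⌋=38 ⌊1243/32⌋=38 ⌊1266/32⌋=39 ⌊1289/32⌋=40 ⌊1312/32⌋=41 ⌊1335/32⌋=41 ⌊1358/32⌋=42 ⌊1381/32⌋=43
  n=60…69: ⌊1404/32⌋=43 ⌊1427/32⌋=44 ⌊1450/32⌋=45 ⌊1473/32⌋=46 ⌊1496/32⌋=46 ⌊1519/32⌋=47 ⌊1542/32⌋=48 ⌊1565/32⌋=48 ⌊1588/32⌋=49 ⌊1611/32⌋=50
  n=70…79: ⌊1634/32⌋=51 ⌊1657/32⌋=51 ⌊1680/32⌋=52 ⌊1703/32⌋=53 ⌊1726/32⌋=53 ⌊1749/32⌋=54 ⌊1772/32⌋=55 ⌊1795/32⌋=56 ⌊1818/32⌋=56 ⌊1841/32⌋=57
  n=80…89: ⌊1864/32⌋=58 ⌊1887/32⌋=58 ⌊1910/32⌋=59 ⌊1933/32⌋=60 ⌊1956/32⌋=61 ⌊1979/32⌋=61 ⌊2002/32⌋=62 ⌊2025/32⌋=63 ⌊2048/32⌋=64 ⌊2071/32⌋=64
  n=90…99: ⌊2094/32⌋=65 ⌊2117/32⌋=66 ⌊2140/32⌋=66 ⌊2163/32⌋=67 ⌊2186/32⌋=68 ⌊2209/32⌋=69 ⌊2232/32⌋=69 ⌊2255/32⌋=70 ⌊2278/32⌋=71 ⌊2301/32⌋=71
  n=100…109: ⌊2324/32⌋=72 ⌊2347/32⌋=73 ⌊2370/32⌋=74 ⌊2393/32⌋=74 ⌊2416/32⌋=75 ⌊2439/32⌋=76 ⌊2462/32⌋=76 ⌊2485/32⌋=77 ⌊2508/32⌋=78 ⌊2531/32⌋=79
  n=110…119: ⌊2554/32⌋=79 ⌊2577/32⌋=80 ⌊2600/32⌋=81 ⌊2623/32⌋=81 ⌊2646/32⌋=82 ⌊2669/32⌋=83 ⌊2692/32⌋=84 ⌊2715/32⌋=84 ⌊2738/32⌋=85 ⌊2761/32⌋=86
  n=120…122: ⌊2784/32⌋=87 ⌊2807/32⌋=87 ⌊2830/32⌋=88
s_n = t_(n+1) − t_n for n = 0 … 121 gives
prefix = 11011101101110110111011101101110110111011011101101110111011011101101110110111011011101110110111011011101101110110111011101
slide a length-7 window over [0..6] … [115..121] (116 windows); first occurrence of each distinct factor:
  [  0..  6] 1101110
  [  1..  7] 1011101
  [  2..  8] 0111011
  [  3..  9] 1110110
  [  4.. 10] 1101101
  [  5.. 11] 1011011
  [  6.. 12] 0110111
  [ 17.. 23] 1110111
  (the other 108 windows repeat one of these)
distinct factors: {0110111, 0111011, 1011011, 1011101, 1101101, 1101110, 1110110, 1110111}
count = 8  (Sturmian bound for length 7 is 8)

8


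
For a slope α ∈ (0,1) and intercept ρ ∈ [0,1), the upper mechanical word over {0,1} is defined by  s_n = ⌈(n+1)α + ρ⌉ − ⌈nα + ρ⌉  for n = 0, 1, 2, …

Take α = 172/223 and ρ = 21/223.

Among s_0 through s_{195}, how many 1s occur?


#1s = Σ_{n=0}^{195} s_n = Σ_{n=0}^{195} (⌈(n+1)α+ρ⌉ − ⌈nα+ρ⌉)
the sum telescopes: every ⌈nα+ρ⌉ with 0 < n < 196 appears once with + and once with −, leaving ⌈196α+ρ⌉ − ⌈0·α+ρ⌉
196α + ρ = (196·172 + 21) / 223 = 33733/223
ρ = 21/223
⌈33733/223⌉ = 152,  ⌈21/223⌉ = 1
#1s = 152 − 1 = 151

151


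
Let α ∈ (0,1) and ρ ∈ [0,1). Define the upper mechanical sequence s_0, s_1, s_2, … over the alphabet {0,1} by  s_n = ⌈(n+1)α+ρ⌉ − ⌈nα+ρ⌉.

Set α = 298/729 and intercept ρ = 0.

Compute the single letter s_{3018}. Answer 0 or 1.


(n+1)α + ρ = (3019·298) / 729 = 899662/729
nα + ρ     = (3018·298) / 729 = 899364/729
⌈899662/729⌉ = 1235,  ⌈899364/729⌉ = 1234
s_{3018} = 1235 − 1234 = 1

1


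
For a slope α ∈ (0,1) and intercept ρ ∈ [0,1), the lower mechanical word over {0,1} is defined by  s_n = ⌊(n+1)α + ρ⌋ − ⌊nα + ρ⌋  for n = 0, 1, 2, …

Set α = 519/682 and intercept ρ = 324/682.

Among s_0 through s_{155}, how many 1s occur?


#1s = Σ_{n=0}^{155} s_n = Σ_{n=0}^{155} (⌊(n+1)α+ρ⌋ − ⌊nα+ρ⌋)
the sum telescopes: every ⌊nα+ρ⌋ with 0 < n < 156 appears once with + and once with −, leaving ⌊156α+ρ⌋ − ⌊0·α+ρ⌋
156α + ρ = (156·519 + 324) / 682 = 81288/682
ρ = 324/682
⌊81288/682⌋ = 119,  ⌊324/682⌋ = 0
#1s = 119 − 0 = 119

119


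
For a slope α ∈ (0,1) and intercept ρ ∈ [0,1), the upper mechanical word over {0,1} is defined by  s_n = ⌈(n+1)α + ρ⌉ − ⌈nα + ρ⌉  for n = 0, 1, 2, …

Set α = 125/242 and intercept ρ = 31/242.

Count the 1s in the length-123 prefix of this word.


#1s = Σ_{n=0}^{122} s_n = Σ_{n=0}^{122} (⌈(n+1)α+ρ⌉ − ⌈nα+ρ⌉)
the sum telescopes: every ⌈nα+ρ⌉ with 0 < n < 123 appears once with + and once with −, leaving ⌈123α+ρ⌉ − ⌈0·α+ρ⌉
123α + ρ = (123·125 + 31) / 242 = 15406/242
ρ = 31/242
⌈15406/242⌉ = 64,  ⌈31/242⌉ = 1
#1s = 64 − 1 = 63

63


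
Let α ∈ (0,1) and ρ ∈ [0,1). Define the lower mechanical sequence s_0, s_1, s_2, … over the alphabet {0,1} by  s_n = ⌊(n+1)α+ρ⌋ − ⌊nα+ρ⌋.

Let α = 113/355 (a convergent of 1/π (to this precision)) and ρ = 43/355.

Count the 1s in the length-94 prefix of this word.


30

#1s = Σ_{n=0}^{93} s_n = Σ_{n=0}^{93} (⌊(n+1)α+ρ⌋ − ⌊nα+ρ⌋)
the sum telescopes: every ⌊nα+ρ⌋ with 0 < n < 94 appears once with + and once with −, leaving ⌊94α+ρ⌋ − ⌊0·α+ρ⌋
94α + ρ = (94·113 + 43) / 355 = 10665/355
ρ = 43/355
⌊10665/355⌋ = 30,  ⌊43/355⌋ = 0
#1s = 30 − 0 = 30


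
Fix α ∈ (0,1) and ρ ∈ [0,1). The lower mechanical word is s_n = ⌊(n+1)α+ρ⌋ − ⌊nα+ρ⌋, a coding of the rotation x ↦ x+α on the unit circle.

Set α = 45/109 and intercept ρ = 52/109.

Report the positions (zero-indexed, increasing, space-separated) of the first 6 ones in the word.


1 3 6 8 10 13

n=0: ⌊97/109⌋−⌊52/109⌋ = 0−0 = 0
n=1: ⌊142/109⌋−⌊97/109⌋ = 1−0 = 1  ← one
n=2: ⌊187/109⌋−⌊142/109⌋ = 1−1 = 0
n=3: ⌊232/109⌋−⌊187/109⌋ = 2−1 = 1  ← one
n=4: ⌊277/109⌋−⌊232/109⌋ = 2−2 = 0
n=5: ⌊322/109⌋−⌊277/109⌋ = 2−2 = 0
n=6: ⌊367/109⌋−⌊322/109⌋ = 3−2 = 1  ← one
n=7: ⌊412/109⌋−⌊367/109⌋ = 3−3 = 0
n=8: ⌊457/109⌋−⌊412/109⌋ = 4−3 = 1  ← one
n=9: ⌊502/109⌋−⌊457/109⌋ = 4−4 = 0
n=10: ⌊547/109⌋−⌊502/109⌋ = 5−4 = 1  ← one
n=11: ⌊592/109⌋−⌊547/109⌋ = 5−5 = 0
n=12: ⌊637/109⌋−⌊592/109⌋ = 5−5 = 0
n=13: ⌊682/109⌋−⌊637/109⌋ = 6−5 = 1  ← one
positions of the first 6 ones: 1 3 6 8 10 13


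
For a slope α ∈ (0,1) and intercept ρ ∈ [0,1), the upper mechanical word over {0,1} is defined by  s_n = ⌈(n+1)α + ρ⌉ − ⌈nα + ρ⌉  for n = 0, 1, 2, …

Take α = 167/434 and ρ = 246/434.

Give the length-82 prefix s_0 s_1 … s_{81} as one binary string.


n=0: ⌈(1·167+246)/434⌉ − ⌈(0·167+246)/434⌉ = ⌈413/434⌉ − ⌈246/434⌉ = 1 − 1 = 0
n=1: ⌈(2·167+246)/434⌉ − ⌈(1·167+246)/434⌉ = ⌈580/434⌉ − ⌈413/434⌉ = 2 − 1 = 1
n=2: ⌈(3·167+246)/434⌉ − ⌈(2·167+246)/434⌉ = ⌈747/434⌉ − ⌈580/434⌉ = 2 − 2 = 0
n=3: ⌈(4·167+246)/434⌉ − ⌈(3·167+246)/434⌉ = ⌈914/434⌉ − ⌈747/434⌉ = 3 − 2 = 1
n=4: ⌈(5·167+246)/434⌉ − ⌈(4·167+246)/434⌉ = ⌈1081/434⌉ − ⌈914/434⌉ = 3 − 3 = 0
n=5: ⌈(6·167+246)/434⌉ − ⌈(5·167+246)/434⌉ = ⌈1248/434⌉ − ⌈1081/434⌉ = 3 − 3 = 0
n=6: ⌈(7·167+246)/434⌉ − ⌈(6·167+246)/434⌉ = ⌈1415/434⌉ − ⌈1248/434⌉ = 4 − 3 = 1
n=7: ⌈(8·167+246)/434⌉ − ⌈(7·167+246)/434⌉ = ⌈1582/434⌉ − ⌈1415/434⌉ = 4 − 4 = 0
n=8: ⌈(9·167+246)/434⌉ − ⌈(8·167+246)/434⌉ = ⌈1749/434⌉ − ⌈1582/434⌉ = 5 − 4 = 1
n=9: ⌈(10·167+246)/434⌉ − ⌈(9·167+246)/434⌉ = ⌈1916/434⌉ − ⌈1749/434⌉ = 5 − 5 = 0
n=10: ⌈(11·167+246)/434⌉ − ⌈(10·167+246)/434⌉ = ⌈2083/434⌉ − ⌈1916/434⌉ = 5 − 5 = 0
n=11: ⌈(12·167+246)/434⌉ − ⌈(11·167+246)/434⌉ = ⌈2250/434⌉ − ⌈2083/434⌉ = 6 − 5 = 1
n=12: ⌈(13·167+246)/434⌉ − ⌈(12·167+246)/434⌉ = ⌈2417/434⌉ − ⌈2250/434⌉ = 6 − 6 = 0
n=13: ⌈(14·167+246)/434⌉ − ⌈(13·167+246)/434⌉ = ⌈2584/434⌉ − ⌈2417/434⌉ = 6 − 6 = 0
n=14: ⌈(15·167+246)/434⌉ − ⌈(14·167+246)/434⌉ = ⌈2751/434⌉ − ⌈2584/434⌉ = 7 − 6 = 1
n=15: ⌈(16·167+246)/434⌉ − ⌈(15·167+246)/434⌉ = ⌈2918/434⌉ − ⌈2751/434⌉ = 7 − 7 = 0
n=16: ⌈(17·167+246)/434⌉ − ⌈(16·167+246)/434⌉ = ⌈3085/434⌉ − ⌈2918/434⌉ = 8 − 7 = 1
n=17: ⌈(18·167+246)/434⌉ − ⌈(17·167+246)/434⌉ = ⌈3252/434⌉ − ⌈3085/434⌉ = 8 − 8 = 0
n=18: ⌈(19·167+246)/434⌉ − ⌈(18·167+246)/434⌉ = ⌈3419/434⌉ − ⌈3252/434⌉ = 8 − 8 = 0
n=19: ⌈(20·167+246)/434⌉ − ⌈(19·167+246)/434⌉ = ⌈3586/434⌉ − ⌈3419/434⌉ = 9 − 8 = 1
n=20: ⌈(21·167+246)/434⌉ − ⌈(20·167+246)/434⌉ = ⌈3753/434⌉ − ⌈3586/434⌉ = 9 − 9 = 0
n=21: ⌈(22·167+246)/434⌉ − ⌈(21·167+246)/434⌉ = ⌈3920/434⌉ − ⌈3753/434⌉ = 10 − 9 = 1
n=22: ⌈(23·167+246)/434⌉ − ⌈(22·167+246)/434⌉ = ⌈4087/434⌉ − ⌈3920/434⌉ = 10 − 10 = 0
n=23: ⌈(24·167+246)/434⌉ − ⌈(23·167+246)/434⌉ = ⌈4254/434⌉ − ⌈4087/434⌉ = 10 − 10 = 0
n=24: ⌈(25·167+246)/434⌉ − ⌈(24·167+246)/434⌉ = ⌈4421/434⌉ − ⌈4254/434⌉ = 11 − 10 = 1
n=25: ⌈(26·167+246)/434⌉ − ⌈(25·167+246)/434⌉ = ⌈4588/434⌉ − ⌈4421/434⌉ = 11 − 11 = 0
n=26: ⌈(27·167+246)/434⌉ − ⌈(26·167+246)/434⌉ = ⌈4755/434⌉ − ⌈4588/434⌉ = 11 − 11 = 0
n=27: ⌈(28·167+246)/434⌉ − ⌈(27·167+246)/434⌉ = ⌈4922/434⌉ − ⌈4755/434⌉ = 12 − 11 = 1
n=28: ⌈(29·167+246)/434⌉ − ⌈(28·167+246)/434⌉ = ⌈5089/434⌉ − ⌈4922/434⌉ = 12 − 12 = 0
n=29: ⌈(30·167+246)/434⌉ − ⌈(29·167+246)/434⌉ = ⌈5256/434⌉ − ⌈5089/434⌉ = 13 − 12 = 1
n=30: ⌈(31·167+246)/434⌉ − ⌈(30·167+246)/434⌉ = ⌈5423/434⌉ − ⌈5256/434⌉ = 13 − 13 = 0
n=31: ⌈(32·167+246)/434⌉ − ⌈(31·167+246)/434⌉ = ⌈5590/434⌉ − ⌈5423/434⌉ = 13 − 13 = 0
n=32: ⌈(33·167+246)/434⌉ − ⌈(32·167+246)/434⌉ = ⌈5757/434⌉ − ⌈5590/434⌉ = 14 − 13 = 1
n=33: ⌈(34·167+246)/434⌉ − ⌈(33·167+246)/434⌉ = ⌈5924/434⌉ − ⌈5757/434⌉ = 14 − 14 = 0
n=34: ⌈(35·167+246)/434⌉ − ⌈(34·167+246)/434⌉ = ⌈6091/434⌉ − ⌈5924/434⌉ = 15 − 14 = 1
n=35: ⌈(36·167+246)/434⌉ − ⌈(35·167+246)/434⌉ = ⌈6258/434⌉ − ⌈6091/434⌉ = 15 − 15 = 0
n=36: ⌈(37·167+246)/434⌉ − ⌈(36·167+246)/434⌉ = ⌈6425/434⌉ − ⌈6258/434⌉ = 15 − 15 = 0
n=37: ⌈(38·167+246)/434⌉ − ⌈(37·167+246)/434⌉ = ⌈6592/434⌉ − ⌈6425/434⌉ = 16 − 15 = 1
n=38: ⌈(39·167+246)/434⌉ − ⌈(38·167+246)/434⌉ = ⌈6759/434⌉ − ⌈6592/434⌉ = 16 − 16 = 0
n=39: ⌈(40·167+246)/434⌉ − ⌈(39·167+246)/434⌉ = ⌈6926/434⌉ − ⌈6759/434⌉ = 16 − 16 = 0
n=40: ⌈(41·167+246)/434⌉ − ⌈(40·167+246)/434⌉ = ⌈7093/434⌉ − ⌈6926/434⌉ = 17 − 16 = 1
n=41: ⌈(42·167+246)/434⌉ − ⌈(41·167+246)/434⌉ = ⌈7260/434⌉ − ⌈7093/434⌉ = 17 − 17 = 0
n=42: ⌈(43·167+246)/434⌉ − ⌈(42·167+246)/434⌉ = ⌈7427/434⌉ − ⌈7260/434⌉ = 18 − 17 = 1
n=43: ⌈(44·167+246)/434⌉ − ⌈(43·167+246)/434⌉ = ⌈7594/434⌉ − ⌈7427/434⌉ = 18 − 18 = 0
n=44: ⌈(45·167+246)/434⌉ − ⌈(44·167+246)/434⌉ = ⌈7761/434⌉ − ⌈7594/434⌉ = 18 − 18 = 0
n=45: ⌈(46·167+246)/434⌉ − ⌈(45·167+246)/434⌉ = ⌈7928/434⌉ − ⌈7761/434⌉ = 19 − 18 = 1
n=46: ⌈(47·167+246)/434⌉ − ⌈(46·167+246)/434⌉ = ⌈8095/434⌉ − ⌈7928/434⌉ = 19 − 19 = 0
n=47: ⌈(48·167+246)/434⌉ − ⌈(47·167+246)/434⌉ = ⌈8262/434⌉ − ⌈8095/434⌉ = 20 − 19 = 1
n=48: ⌈(49·167+246)/434⌉ − ⌈(48·167+246)/434⌉ = ⌈8429/434⌉ − ⌈8262/434⌉ = 20 − 20 = 0
n=49: ⌈(50·167+246)/434⌉ − ⌈(49·167+246)/434⌉ = ⌈8596/434⌉ − ⌈8429/434⌉ = 20 − 20 = 0
n=50: ⌈(51·167+246)/434⌉ − ⌈(50·167+246)/434⌉ = ⌈8763/434⌉ − ⌈8596/434⌉ = 21 − 20 = 1
n=51: ⌈(52·167+246)/434⌉ − ⌈(51·167+246)/434⌉ = ⌈8930/434⌉ − ⌈8763/434⌉ = 21 − 21 = 0
n=52: ⌈(53·167+246)/434⌉ − ⌈(52·167+246)/434⌉ = ⌈9097/434⌉ − ⌈8930/434⌉ = 21 − 21 = 0
n=53: ⌈(54·167+246)/434⌉ − ⌈(53·167+246)/434⌉ = ⌈9264/434⌉ − ⌈9097/434⌉ = 22 − 21 = 1
n=54: ⌈(55·167+246)/434⌉ − ⌈(54·167+246)/434⌉ = ⌈9431/434⌉ − ⌈9264/434⌉ = 22 − 22 = 0
n=55: ⌈(56·167+246)/434⌉ − ⌈(55·167+246)/434⌉ = ⌈9598/434⌉ − ⌈9431/434⌉ = 23 − 22 = 1
n=56: ⌈(57·167+246)/434⌉ − ⌈(56·167+246)/434⌉ = ⌈9765/434⌉ − ⌈9598/434⌉ = 23 − 23 = 0
n=57: ⌈(58·167+246)/434⌉ − ⌈(57·167+246)/434⌉ = ⌈9932/434⌉ − ⌈9765/434⌉ = 23 − 23 = 0
n=58: ⌈(59·167+246)/434⌉ − ⌈(58·167+246)/434⌉ = ⌈10099/434⌉ − ⌈9932/434⌉ = 24 − 23 = 1
n=59: ⌈(60·167+246)/434⌉ − ⌈(59·167+246)/434⌉ = ⌈10266/434⌉ − ⌈10099/434⌉ = 24 − 24 = 0
n=60: ⌈(61·167+246)/434⌉ − ⌈(60·167+246)/434⌉ = ⌈10433/434⌉ − ⌈10266/434⌉ = 25 − 24 = 1
n=61: ⌈(62·167+246)/434⌉ − ⌈(61·167+246)/434⌉ = ⌈10600/434⌉ − ⌈10433/434⌉ = 25 − 25 = 0
n=62: ⌈(63·167+246)/434⌉ − ⌈(62·167+246)/434⌉ = ⌈10767/434⌉ − ⌈10600/434⌉ = 25 − 25 = 0
n=63: ⌈(64·167+246)/434⌉ − ⌈(63·167+246)/434⌉ = ⌈10934/434⌉ − ⌈10767/434⌉ = 26 − 25 = 1
n=64: ⌈(65·167+246)/434⌉ − ⌈(64·167+246)/434⌉ = ⌈11101/434⌉ − ⌈10934/434⌉ = 26 − 26 = 0
n=65: ⌈(66·167+246)/434⌉ − ⌈(65·167+246)/434⌉ = ⌈11268/434⌉ − ⌈11101/434⌉ = 26 − 26 = 0
n=66: ⌈(67·167+246)/434⌉ − ⌈(66·167+246)/434⌉ = ⌈11435/434⌉ − ⌈11268/434⌉ = 27 − 26 = 1
n=67: ⌈(68·167+246)/434⌉ − ⌈(67·167+246)/434⌉ = ⌈11602/434⌉ − ⌈11435/434⌉ = 27 − 27 = 0
n=68: ⌈(69·167+246)/434⌉ − ⌈(68·167+246)/434⌉ = ⌈11769/434⌉ − ⌈11602/434⌉ = 28 − 27 = 1
n=69: ⌈(70·167+246)/434⌉ − ⌈(69·167+246)/434⌉ = ⌈11936/434⌉ − ⌈11769/434⌉ = 28 − 28 = 0
n=70: ⌈(71·167+246)/434⌉ − ⌈(70·167+246)/434⌉ = ⌈12103/434⌉ − ⌈11936/434⌉ = 28 − 28 = 0
n=71: ⌈(72·167+246)/434⌉ − ⌈(71·167+246)/434⌉ = ⌈12270/434⌉ − ⌈12103/434⌉ = 29 − 28 = 1
n=72: ⌈(73·167+246)/434⌉ − ⌈(72·167+246)/434⌉ = ⌈12437/434⌉ − ⌈12270/434⌉ = 29 − 29 = 0
n=73: ⌈(74·167+246)/434⌉ − ⌈(73·167+246)/434⌉ = ⌈12604/434⌉ − ⌈12437/434⌉ = 30 − 29 = 1
n=74: ⌈(75·167+246)/434⌉ − ⌈(74·167+246)/434⌉ = ⌈12771/434⌉ − ⌈12604/434⌉ = 30 − 30 = 0
n=75: ⌈(76·167+246)/434⌉ − ⌈(75·167+246)/434⌉ = ⌈12938/434⌉ − ⌈12771/434⌉ = 30 − 30 = 0
n=76: ⌈(77·167+246)/434⌉ − ⌈(76·167+246)/434⌉ = ⌈13105/434⌉ − ⌈12938/434⌉ = 31 − 30 = 1
n=77: ⌈(78·167+246)/434⌉ − ⌈(77·167+246)/434⌉ = ⌈13272/434⌉ − ⌈13105/434⌉ = 31 − 31 = 0
n=78: ⌈(79·167+246)/434⌉ − ⌈(78·167+246)/434⌉ = ⌈13439/434⌉ − ⌈13272/434⌉ = 31 − 31 = 0
n=79: ⌈(80·167+246)/434⌉ − ⌈(79·167+246)/434⌉ = ⌈13606/434⌉ − ⌈13439/434⌉ = 32 − 31 = 1
n=80: ⌈(81·167+246)/434⌉ − ⌈(80·167+246)/434⌉ = ⌈13773/434⌉ − ⌈13606/434⌉ = 32 − 32 = 0
n=81: ⌈(82·167+246)/434⌉ − ⌈(81·167+246)/434⌉ = ⌈13940/434⌉ − ⌈13773/434⌉ = 33 − 32 = 1

0101001010010010100101001001010010100100101001010010010100101001001010010100100101


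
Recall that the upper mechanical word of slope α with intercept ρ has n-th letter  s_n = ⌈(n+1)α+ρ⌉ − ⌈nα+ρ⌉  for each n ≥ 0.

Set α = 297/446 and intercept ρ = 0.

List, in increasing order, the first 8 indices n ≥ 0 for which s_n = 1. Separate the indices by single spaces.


0 1 3 4 6 7 9 10

n=0: ⌈297/446⌉−⌈0/446⌉ = 1−0 = 1  ← one
n=1: ⌈594/446⌉−⌈297/446⌉ = 2−1 = 1  ← one
n=2: ⌈891/446⌉−⌈594/446⌉ = 2−2 = 0
n=3: ⌈1188/446⌉−⌈891/446⌉ = 3−2 = 1  ← one
n=4: ⌈1485/446⌉−⌈1188/446⌉ = 4−3 = 1  ← one
n=5: ⌈1782/446⌉−⌈1485/446⌉ = 4−4 = 0
n=6: ⌈2079/446⌉−⌈1782/446⌉ = 5−4 = 1  ← one
n=7: ⌈2376/446⌉−⌈2079/446⌉ = 6−5 = 1  ← one
n=8: ⌈2673/446⌉−⌈2376/446⌉ = 6−6 = 0
n=9: ⌈2970/446⌉−⌈2673/446⌉ = 7−6 = 1  ← one
n=10: ⌈3267/446⌉−⌈2970/446⌉ = 8−7 = 1  ← one
positions of the first 8 ones: 0 1 3 4 6 7 9 10


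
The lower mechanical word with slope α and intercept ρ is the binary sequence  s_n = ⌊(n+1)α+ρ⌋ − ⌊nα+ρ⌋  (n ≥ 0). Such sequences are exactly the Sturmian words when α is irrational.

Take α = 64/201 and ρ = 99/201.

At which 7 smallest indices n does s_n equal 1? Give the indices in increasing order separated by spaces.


1 4 7 11 14 17 20

n=0: ⌊163/201⌋−⌊99/201⌋ = 0−0 = 0
n=1: ⌊227/201⌋−⌊163/201⌋ = 1−0 = 1  ← one
n=2: ⌊291/201⌋−⌊227/201⌋ = 1−1 = 0
n=3: ⌊355/201⌋−⌊291/201⌋ = 1−1 = 0
n=4: ⌊419/201⌋−⌊355/201⌋ = 2−1 = 1  ← one
n=5: ⌊483/201⌋−⌊419/201⌋ = 2−2 = 0
n=6: ⌊547/201⌋−⌊483/201⌋ = 2−2 = 0
n=7: ⌊611/201⌋−⌊547/201⌋ = 3−2 = 1  ← one
n=8: ⌊675/201⌋−⌊611/201⌋ = 3−3 = 0
n=9: ⌊739/201⌋−⌊675/201⌋ = 3−3 = 0
n=10: ⌊803/201⌋−⌊739/201⌋ = 3−3 = 0
n=11: ⌊867/201⌋−⌊803/201⌋ = 4−3 = 1  ← one
n=12: ⌊931/201⌋−⌊867/201⌋ = 4−4 = 0
n=13: ⌊995/201⌋−⌊931/201⌋ = 4−4 = 0
n=14: ⌊1059/201⌋−⌊995/201⌋ = 5−4 = 1  ← one
n=15: ⌊1123/201⌋−⌊1059/201⌋ = 5−5 = 0
n=16: ⌊1187/201⌋−⌊1123/201⌋ = 5−5 = 0
n=17: ⌊1251/201⌋−⌊1187/201⌋ = 6−5 = 1  ← one
n=18: ⌊1315/201⌋−⌊1251/201⌋ = 6−6 = 0
n=19: ⌊1379/201⌋−⌊1315/201⌋ = 6−6 = 0
n=20: ⌊1443/201⌋−⌊1379/201⌋ = 7−6 = 1  ← one
positions of the first 7 ones: 1 4 7 11 14 17 20
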